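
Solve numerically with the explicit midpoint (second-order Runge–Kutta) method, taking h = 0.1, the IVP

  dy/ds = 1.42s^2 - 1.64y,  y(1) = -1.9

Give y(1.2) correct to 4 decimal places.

Midpoint: k1 = f(s_n, y_n); k2 = f(s_n + h/2, y_n + (h/2)·k1); y_{n+1} = y_n + h·k2.
s=1.000000, y=-1.900000:
  k1 = f(1.000000, -1.900000) = 4.536000
  k2 = f(1.050000, -1.673200) = 4.309598
  y ← -1.900000 + 0.1·4.309598 = -1.469040
s=1.100000, y=-1.469040:
  k1 = f(1.100000, -1.469040) = 4.127426
  k2 = f(1.150000, -1.262669) = 3.948727
  y ← -1.469040 + 0.1·3.948727 = -1.074167
y(1.2) ≈ -1.0742

-1.0742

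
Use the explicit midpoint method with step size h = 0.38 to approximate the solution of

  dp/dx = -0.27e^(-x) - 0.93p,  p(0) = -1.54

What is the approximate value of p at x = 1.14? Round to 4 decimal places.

Midpoint: k1 = f(x_n, p_n); k2 = f(x_n + h/2, p_n + (h/2)·k1); p_{n+1} = p_n + h·k2.
x=0.000000, p=-1.540000:
  k1 = f(0.000000, -1.540000) = 1.162200
  k2 = f(0.190000, -1.319182) = 1.003560
  p ← -1.540000 + 0.38·1.003560 = -1.158647
x=0.380000, p=-1.158647:
  k1 = f(0.380000, -1.158647) = 0.892899
  k2 = f(0.570000, -0.988996) = 0.767075
  p ← -1.158647 + 0.38·0.767075 = -0.867159
x=0.760000, p=-0.867159:
  k1 = f(0.760000, -0.867159) = 0.680188
  k2 = f(0.950000, -0.737923) = 0.581848
  p ← -0.867159 + 0.38·0.581848 = -0.646056
p(1.14) ≈ -0.6461

-0.6461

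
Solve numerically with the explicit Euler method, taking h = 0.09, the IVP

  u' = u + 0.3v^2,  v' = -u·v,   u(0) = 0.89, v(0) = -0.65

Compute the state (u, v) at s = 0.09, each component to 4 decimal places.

0.9815, -0.5979

Euler on (u,v): u_{n+1} = u_n + h·u', v_{n+1} = v_n + h·v'.
0.000000: (0.890000, -0.650000); f=(1.016750, 0.578500) → (0.981507, -0.597935)
(u(0.09), v(0.09)) ≈ (0.9815, -0.5979)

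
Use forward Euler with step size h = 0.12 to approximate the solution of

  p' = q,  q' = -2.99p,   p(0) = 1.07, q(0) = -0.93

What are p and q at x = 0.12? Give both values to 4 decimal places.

0.9584, -1.3139

Euler on (p,q): p_{n+1} = p_n + h·p', q_{n+1} = q_n + h·q'.
0.000000: (1.070000, -0.930000); f=(-0.930000, -3.199300) → (0.958400, -1.313916)
(p(0.12), q(0.12)) ≈ (0.9584, -1.3139)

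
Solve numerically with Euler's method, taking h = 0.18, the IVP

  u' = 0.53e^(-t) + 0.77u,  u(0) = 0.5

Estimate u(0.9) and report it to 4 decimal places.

1.4308

Euler: u_{n+1} = u_n + h·f(t_n, u_n).
t=0.000000, u=0.500000: f=0.915000 → u ← 0.500000 + 0.18·0.915000 = 0.664700
t=0.180000, u=0.664700: f=0.954512 → u ← 0.664700 + 0.18·0.954512 = 0.836512
t=0.360000, u=0.836512: f=1.013883 → u ← 0.836512 + 0.18·1.013883 = 1.019011
t=0.540000, u=1.019011: f=1.093495 → u ← 1.019011 + 0.18·1.093495 = 1.215840
t=0.720000, u=1.215840: f=1.194176 → u ← 1.215840 + 0.18·1.194176 = 1.430792
u(0.9) ≈ 1.4308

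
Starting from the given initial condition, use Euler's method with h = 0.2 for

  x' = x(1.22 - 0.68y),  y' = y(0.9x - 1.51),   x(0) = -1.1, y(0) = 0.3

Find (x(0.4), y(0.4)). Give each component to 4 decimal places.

-1.6195, 0.0690

Euler on (x,y): x_{n+1} = x_n + h·x', y_{n+1} = y_n + h·y'.
0.000000: (-1.100000, 0.300000); f=(-1.117600, -0.750000) → (-1.323520, 0.150000)
0.200000: (-1.323520, 0.150000); f=(-1.479695, -0.405175) → (-1.619459, 0.068965)
(x(0.4), y(0.4)) ≈ (-1.6195, 0.0690)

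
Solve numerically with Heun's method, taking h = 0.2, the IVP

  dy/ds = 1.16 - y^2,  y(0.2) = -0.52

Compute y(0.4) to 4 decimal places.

-0.3267

Heun: k1 = f(s_n, y_n); k2 = f(s_n + h, y_n + h·k1); y_{n+1} = y_n + (h/2)·(k1 + k2).
s=0.200000, y=-0.520000:
  k1 = f(0.200000, -0.520000) = 0.889600
  k2 = f(0.400000, -0.342080) = 1.042981
  y ← -0.520000 + (0.2/2)·(0.889600 + 1.042981) = -0.326742
y(0.4) ≈ -0.3267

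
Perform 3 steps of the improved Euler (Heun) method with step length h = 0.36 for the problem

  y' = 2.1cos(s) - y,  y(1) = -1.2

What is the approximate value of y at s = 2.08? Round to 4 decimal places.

Heun: k1 = f(s_n, y_n); k2 = f(s_n + h, y_n + h·k1); y_{n+1} = y_n + (h/2)·(k1 + k2).
s=1.000000, y=-1.200000:
  k1 = f(1.000000, -1.200000) = 2.334635
  k2 = f(1.360000, -0.359531) = 0.798933
  y ← -1.200000 + (0.36/2)·(2.334635 + 0.798933) = -0.635958
s=1.360000, y=-0.635958:
  k1 = f(1.360000, -0.635958) = 1.075359
  k2 = f(1.720000, -0.248829) = -0.063338
  y ← -0.635958 + (0.36/2)·(1.075359 + (-0.063338)) = -0.453794
s=1.720000, y=-0.453794:
  k1 = f(1.720000, -0.453794) = 0.141628
  k2 = f(2.080000, -0.402808) = -0.620904
  y ← -0.453794 + (0.36/2)·(0.141628 + (-0.620904)) = -0.540064
y(2.08) ≈ -0.5401

-0.5401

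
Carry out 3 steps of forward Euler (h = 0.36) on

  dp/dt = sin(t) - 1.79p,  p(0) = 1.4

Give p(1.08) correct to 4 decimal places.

Euler: p_{n+1} = p_n + h·f(t_n, p_n).
t=0.000000, p=1.400000: f=-2.506000 → p ← 1.400000 + 0.36·(-2.506000) = 0.497840
t=0.360000, p=0.497840: f=-0.538859 → p ← 0.497840 + 0.36·(-0.538859) = 0.303851
t=0.720000, p=0.303851: f=0.115492 → p ← 0.303851 + 0.36·0.115492 = 0.345428
p(1.08) ≈ 0.3454

0.3454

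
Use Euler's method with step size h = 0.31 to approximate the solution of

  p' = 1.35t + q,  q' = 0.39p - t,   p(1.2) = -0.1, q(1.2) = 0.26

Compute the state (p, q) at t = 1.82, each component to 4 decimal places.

Euler on (p,q): p_{n+1} = p_n + h·p', q_{n+1} = q_n + h·q'.
1.200000: (-0.100000, 0.260000); f=(1.880000, -1.239000) → (0.482800, -0.124090)
1.510000: (0.482800, -0.124090); f=(1.914410, -1.321708) → (1.076267, -0.533819)
(p(1.82), q(1.82)) ≈ (1.0763, -0.5338)

1.0763, -0.5338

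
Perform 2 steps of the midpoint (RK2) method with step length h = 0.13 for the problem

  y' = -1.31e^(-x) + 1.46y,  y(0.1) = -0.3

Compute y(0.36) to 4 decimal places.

Midpoint: k1 = f(x_n, y_n); k2 = f(x_n + h/2, y_n + (h/2)·k1); y_{n+1} = y_n + h·k2.
x=0.100000, y=-0.300000:
  k1 = f(0.100000, -0.300000) = -1.623337
  k2 = f(0.165000, -0.405517) = -1.702795
  y ← -0.300000 + 0.13·(-1.702795) = -0.521363
x=0.230000, y=-0.521363:
  k1 = f(0.230000, -0.521363) = -1.802030
  k2 = f(0.295000, -0.638495) = -1.907540
  y ← -0.521363 + 0.13·(-1.907540) = -0.769344
y(0.36) ≈ -0.7693

-0.7693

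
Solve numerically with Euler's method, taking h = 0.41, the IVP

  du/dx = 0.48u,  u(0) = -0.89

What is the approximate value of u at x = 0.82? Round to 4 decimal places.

-1.2748

Euler: u_{n+1} = u_n + h·f(x_n, u_n).
x=0.000000, u=-0.890000: f=-0.427200 → u ← -0.890000 + 0.41·(-0.427200) = -1.065152
x=0.410000, u=-1.065152: f=-0.511273 → u ← -1.065152 + 0.41·(-0.511273) = -1.274774
u(0.82) ≈ -1.2748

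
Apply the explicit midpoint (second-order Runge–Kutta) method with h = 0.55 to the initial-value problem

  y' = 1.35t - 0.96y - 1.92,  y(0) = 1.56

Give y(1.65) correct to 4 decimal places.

0.0038

Midpoint: k1 = f(t_n, y_n); k2 = f(t_n + h/2, y_n + (h/2)·k1); y_{n+1} = y_n + h·k2.
t=0.000000, y=1.560000:
  k1 = f(0.000000, 1.560000) = -3.417600
  k2 = f(0.275000, 0.620160) = -2.144104
  y ← 1.560000 + 0.55·(-2.144104) = 0.380743
t=0.550000, y=0.380743:
  k1 = f(0.550000, 0.380743) = -1.543013
  k2 = f(0.825000, -0.043586) = -0.764408
  y ← 0.380743 + 0.55·(-0.764408) = -0.039681
t=1.100000, y=-0.039681:
  k1 = f(1.100000, -0.039681) = -0.396906
  k2 = f(1.375000, -0.148830) = 0.079127
  y ← -0.039681 + 0.55·0.079127 = 0.003839
y(1.65) ≈ 0.0038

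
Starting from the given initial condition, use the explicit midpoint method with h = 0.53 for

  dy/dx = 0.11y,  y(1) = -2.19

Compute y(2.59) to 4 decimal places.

-2.6083

Midpoint: k1 = f(x_n, y_n); k2 = f(x_n + h/2, y_n + (h/2)·k1); y_{n+1} = y_n + h·k2.
x=1.000000, y=-2.190000:
  k1 = f(1.000000, -2.190000) = -0.240900
  k2 = f(1.265000, -2.253839) = -0.247922
  y ← -2.190000 + 0.53·(-0.247922) = -2.321399
x=1.530000, y=-2.321399:
  k1 = f(1.530000, -2.321399) = -0.255354
  k2 = f(1.795000, -2.389068) = -0.262797
  y ← -2.321399 + 0.53·(-0.262797) = -2.460681
x=2.060000, y=-2.460681:
  k1 = f(2.060000, -2.460681) = -0.270675
  k2 = f(2.325000, -2.532410) = -0.278565
  y ← -2.460681 + 0.53·(-0.278565) = -2.608321
y(2.59) ≈ -2.6083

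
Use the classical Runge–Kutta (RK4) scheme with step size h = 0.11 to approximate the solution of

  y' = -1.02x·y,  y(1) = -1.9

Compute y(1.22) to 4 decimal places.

-1.4811

RK4: k1 = f(x_n, y_n); k2 = f(x_n + h/2, y_n + (h/2)·k1); k3 = f(x_n + h/2, y_n + (h/2)·k2); k4 = f(x_n + h, y_n + h·k3); y_{n+1} = y_n + (h/6)·(k1 + 2k2 + 2k3 + k4).
x=1.000000, y=-1.900000:
  k1 = f(1.000000, -1.900000) = 1.938000
  k2 = f(1.055000, -1.793410) = 1.929889
  k3 = f(1.055000, -1.793856) = 1.930369
  k4 = f(1.110000, -1.687659) = 1.910768
  y ← -1.900000 + (0.11/6)·(k1 + 2k2 + 2k3 + k4) = -1.687896
x=1.110000, y=-1.687896:
  k1 = f(1.110000, -1.687896) = 1.911036
  k2 = f(1.165000, -1.582789) = 1.880829
  k3 = f(1.165000, -1.584451) = 1.882803
  k4 = f(1.220000, -1.480788) = 1.842693
  y ← -1.687896 + (0.11/6)·(k1 + 2k2 + 2k3 + k4) = -1.481078
y(1.22) ≈ -1.4811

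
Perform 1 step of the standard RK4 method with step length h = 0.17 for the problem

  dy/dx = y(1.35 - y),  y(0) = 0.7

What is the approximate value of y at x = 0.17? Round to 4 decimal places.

RK4: k1 = f(x_n, y_n); k2 = f(x_n + h/2, y_n + (h/2)·k1); k3 = f(x_n + h/2, y_n + (h/2)·k2); k4 = f(x_n + h, y_n + h·k3); y_{n+1} = y_n + (h/6)·(k1 + 2k2 + 2k3 + k4).
x=0.000000, y=0.700000:
  k1 = f(0.000000, 0.700000) = 0.455000
  k2 = f(0.085000, 0.738675) = 0.451570
  k3 = f(0.085000, 0.738383) = 0.451608
  k4 = f(0.170000, 0.776773) = 0.445267
  y ← 0.700000 + (0.17/6)·(k1 + 2k2 + 2k3 + k4) = 0.776688
y(0.17) ≈ 0.7767

0.7767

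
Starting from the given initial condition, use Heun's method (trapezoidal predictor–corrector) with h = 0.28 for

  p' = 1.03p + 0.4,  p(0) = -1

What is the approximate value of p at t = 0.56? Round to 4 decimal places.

Heun: k1 = f(t_n, p_n); k2 = f(t_n + h, p_n + h·k1); p_{n+1} = p_n + (h/2)·(k1 + k2).
t=0.000000, p=-1.000000:
  k1 = f(0.000000, -1.000000) = -0.630000
  k2 = f(0.280000, -1.176400) = -0.811692
  p ← -1.000000 + (0.28/2)·(-0.630000 + (-0.811692)) = -1.201837
t=0.280000, p=-1.201837:
  k1 = f(0.280000, -1.201837) = -0.837892
  k2 = f(0.560000, -1.436447) = -1.079540
  p ← -1.201837 + (0.28/2)·(-0.837892 + (-1.079540)) = -1.470277
p(0.56) ≈ -1.4703

-1.4703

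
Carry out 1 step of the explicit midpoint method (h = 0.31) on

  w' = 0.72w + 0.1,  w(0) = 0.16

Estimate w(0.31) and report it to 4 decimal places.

0.2342

Midpoint: k1 = f(x_n, w_n); k2 = f(x_n + h/2, w_n + (h/2)·k1); w_{n+1} = w_n + h·k2.
x=0.000000, w=0.160000:
  k1 = f(0.000000, 0.160000) = 0.215200
  k2 = f(0.155000, 0.193356) = 0.239216
  w ← 0.160000 + 0.31·0.239216 = 0.234157
w(0.31) ≈ 0.2342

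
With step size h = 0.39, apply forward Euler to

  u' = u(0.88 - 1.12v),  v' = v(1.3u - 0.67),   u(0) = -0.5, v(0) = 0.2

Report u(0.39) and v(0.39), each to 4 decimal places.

-0.6279, 0.0970

Euler on (u,v): u_{n+1} = u_n + h·u', v_{n+1} = v_n + h·v'.
0.000000: (-0.500000, 0.200000); f=(-0.328000, -0.264000) → (-0.627920, 0.097040)
(u(0.39), v(0.39)) ≈ (-0.6279, 0.0970)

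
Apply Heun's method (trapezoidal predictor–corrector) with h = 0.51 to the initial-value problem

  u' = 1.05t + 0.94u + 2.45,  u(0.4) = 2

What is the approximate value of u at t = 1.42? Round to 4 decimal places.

Heun: k1 = f(t_n, u_n); k2 = f(t_n + h, u_n + h·k1); u_{n+1} = u_n + (h/2)·(k1 + k2).
t=0.400000, u=2.000000:
  k1 = f(0.400000, 2.000000) = 4.750000
  k2 = f(0.910000, 4.422500) = 7.562650
  u ← 2.000000 + (0.51/2)·(4.750000 + 7.562650) = 5.139726
t=0.910000, u=5.139726:
  k1 = f(0.910000, 5.139726) = 8.236842
  k2 = f(1.420000, 9.340515) = 12.721084
  u ← 5.139726 + (0.51/2)·(8.236842 + 12.721084) = 10.483997
u(1.42) ≈ 10.4840

10.4840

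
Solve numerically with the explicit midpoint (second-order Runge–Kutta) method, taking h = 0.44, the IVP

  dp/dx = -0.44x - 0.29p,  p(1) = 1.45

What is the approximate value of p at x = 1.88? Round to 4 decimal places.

0.6236

Midpoint: k1 = f(x_n, p_n); k2 = f(x_n + h/2, p_n + (h/2)·k1); p_{n+1} = p_n + h·k2.
x=1.000000, p=1.450000:
  k1 = f(1.000000, 1.450000) = -0.860500
  k2 = f(1.220000, 1.260690) = -0.902400
  p ← 1.450000 + 0.44·(-0.902400) = 1.052944
x=1.440000, p=1.052944:
  k1 = f(1.440000, 1.052944) = -0.938954
  k2 = f(1.660000, 0.846374) = -0.975848
  p ← 1.052944 + 0.44·(-0.975848) = 0.623571
p(1.88) ≈ 0.6236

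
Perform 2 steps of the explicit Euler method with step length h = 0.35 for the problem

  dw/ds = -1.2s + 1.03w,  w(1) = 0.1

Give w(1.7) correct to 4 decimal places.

Euler: w_{n+1} = w_n + h·f(s_n, w_n).
s=1.000000, w=0.100000: f=-1.097000 → w ← 0.100000 + 0.35·(-1.097000) = -0.283950
s=1.350000, w=-0.283950: f=-1.912469 → w ← -0.283950 + 0.35·(-1.912469) = -0.953314
w(1.7) ≈ -0.9533

-0.9533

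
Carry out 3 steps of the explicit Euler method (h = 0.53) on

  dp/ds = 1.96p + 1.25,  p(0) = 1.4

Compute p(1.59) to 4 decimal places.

16.6316

Euler: p_{n+1} = p_n + h·f(s_n, p_n).
s=0.000000, p=1.400000: f=3.994000 → p ← 1.400000 + 0.53·3.994000 = 3.516820
s=0.530000, p=3.516820: f=8.142967 → p ← 3.516820 + 0.53·8.142967 = 7.832593
s=1.060000, p=7.832593: f=16.601882 → p ← 7.832593 + 0.53·16.601882 = 16.631590
p(1.59) ≈ 16.6316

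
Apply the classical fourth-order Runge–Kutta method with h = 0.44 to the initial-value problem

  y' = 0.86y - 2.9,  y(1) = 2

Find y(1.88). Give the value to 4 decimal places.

0.4478

RK4: k1 = f(t_n, y_n); k2 = f(t_n + h/2, y_n + (h/2)·k1); k3 = f(t_n + h/2, y_n + (h/2)·k2); k4 = f(t_n + h, y_n + h·k3); y_{n+1} = y_n + (h/6)·(k1 + 2k2 + 2k3 + k4).
t=1.000000, y=2.000000:
  k1 = f(1.000000, 2.000000) = -1.180000
  k2 = f(1.220000, 1.740400) = -1.403256
  k3 = f(1.220000, 1.691284) = -1.445496
  k4 = f(1.440000, 1.363982) = -1.726976
  y ← 2.000000 + (0.44/6)·(k1 + 2k2 + 2k3 + k4) = 1.369005
t=1.440000, y=1.369005:
  k1 = f(1.440000, 1.369005) = -1.722656
  k2 = f(1.660000, 0.990021) = -2.048582
  k3 = f(1.660000, 0.918317) = -2.110248
  k4 = f(1.880000, 0.440496) = -2.521174
  y ← 1.369005 + (0.44/6)·(k1 + 2k2 + 2k3 + k4) = 0.447829
y(1.88) ≈ 0.4478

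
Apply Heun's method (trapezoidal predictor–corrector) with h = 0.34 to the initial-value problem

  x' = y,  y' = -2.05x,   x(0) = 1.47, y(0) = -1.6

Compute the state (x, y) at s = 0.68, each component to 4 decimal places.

Heun on (x,y): k1 = f(s_n, state_n); k2 = f(s_n + h, state_n + h·k1); state_{n+1} = state_n + (h/2)·(k1 + k2).
0.000000: (1.470000, -1.600000)
  k1 = (-1.600000, -3.013500)
  predictor → (0.926000, -2.624590)
  k2 = (-2.624590, -1.898300)
  → (0.751820, -2.435006)
0.340000: (0.751820, -2.435006)
  k1 = (-2.435006, -1.541230)
  predictor → (-0.076082, -2.959024)
  k2 = (-2.959024, 0.155969)
  → (-0.165165, -2.670500)
(x(0.68), y(0.68)) ≈ (-0.1652, -2.6705)

-0.1652, -2.6705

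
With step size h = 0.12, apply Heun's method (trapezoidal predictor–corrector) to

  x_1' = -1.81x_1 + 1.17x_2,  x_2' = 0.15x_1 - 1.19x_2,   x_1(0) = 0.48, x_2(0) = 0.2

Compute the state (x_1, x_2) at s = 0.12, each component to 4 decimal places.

Heun on (x_1,x_2): k1 = f(s_n, state_n); k2 = f(s_n + h, state_n + h·k1); state_{n+1} = state_n + (h/2)·(k1 + k2).
0.000000: (0.480000, 0.200000)
  k1 = (-0.634800, -0.166000)
  predictor → (0.403824, 0.180080)
  k2 = (-0.520228, -0.153722)
  → (0.410698, 0.180817)
(x_1(0.12), x_2(0.12)) ≈ (0.4107, 0.1808)

0.4107, 0.1808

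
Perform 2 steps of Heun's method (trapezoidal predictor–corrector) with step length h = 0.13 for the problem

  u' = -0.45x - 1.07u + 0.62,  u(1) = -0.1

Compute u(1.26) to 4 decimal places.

Heun: k1 = f(x_n, u_n); k2 = f(x_n + h, u_n + h·k1); u_{n+1} = u_n + (h/2)·(k1 + k2).
x=1.000000, u=-0.100000:
  k1 = f(1.000000, -0.100000) = 0.277000
  k2 = f(1.130000, -0.063990) = 0.179969
  u ← -0.100000 + (0.13/2)·(0.277000 + 0.179969) = -0.070297
x=1.130000, u=-0.070297:
  k1 = f(1.130000, -0.070297) = 0.186718
  k2 = f(1.260000, -0.046024) = 0.102245
  u ← -0.070297 + (0.13/2)·(0.186718 + 0.102245) = -0.051514
u(1.26) ≈ -0.0515

-0.0515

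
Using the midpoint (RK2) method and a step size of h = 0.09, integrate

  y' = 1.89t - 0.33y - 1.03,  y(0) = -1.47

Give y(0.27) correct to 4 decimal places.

-1.5436

Midpoint: k1 = f(t_n, y_n); k2 = f(t_n + h/2, y_n + (h/2)·k1); y_{n+1} = y_n + h·k2.
t=0.000000, y=-1.470000:
  k1 = f(0.000000, -1.470000) = -0.544900
  k2 = f(0.045000, -1.494520) = -0.451758
  y ← -1.470000 + 0.09·(-0.451758) = -1.510658
t=0.090000, y=-1.510658:
  k1 = f(0.090000, -1.510658) = -0.361383
  k2 = f(0.135000, -1.526920) = -0.270966
  y ← -1.510658 + 0.09·(-0.270966) = -1.535045
t=0.180000, y=-1.535045:
  k1 = f(0.180000, -1.535045) = -0.183235
  k2 = f(0.225000, -1.543291) = -0.095464
  y ← -1.535045 + 0.09·(-0.095464) = -1.543637
y(0.27) ≈ -1.5436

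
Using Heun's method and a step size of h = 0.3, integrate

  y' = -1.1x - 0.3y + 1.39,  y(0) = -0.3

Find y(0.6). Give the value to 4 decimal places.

Heun: k1 = f(x_n, y_n); k2 = f(x_n + h, y_n + h·k1); y_{n+1} = y_n + (h/2)·(k1 + k2).
x=0.000000, y=-0.300000:
  k1 = f(0.000000, -0.300000) = 1.480000
  k2 = f(0.300000, 0.144000) = 1.016800
  y ← -0.300000 + (0.3/2)·(1.480000 + 1.016800) = 0.074520
x=0.300000, y=0.074520:
  k1 = f(0.300000, 0.074520) = 1.037644
  k2 = f(0.600000, 0.385813) = 0.614256
  y ← 0.074520 + (0.3/2)·(1.037644 + 0.614256) = 0.322305
y(0.6) ≈ 0.3223

0.3223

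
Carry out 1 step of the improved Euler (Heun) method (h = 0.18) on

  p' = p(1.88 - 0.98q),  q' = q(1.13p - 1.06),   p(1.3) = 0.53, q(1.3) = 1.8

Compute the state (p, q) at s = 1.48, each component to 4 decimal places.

0.5483, 1.6587

Heun on (p,q): k1 = f(s_n, state_n); k2 = f(s_n + h, state_n + h·k1); state_{n+1} = state_n + (h/2)·(k1 + k2).
1.300000: (0.530000, 1.800000)
  k1 = (0.061480, -0.829980)
  predictor → (0.541066, 1.650604)
  k2 = (0.141980, -0.740452)
  → (0.548311, 1.658661)
(p(1.48), q(1.48)) ≈ (0.5483, 1.6587)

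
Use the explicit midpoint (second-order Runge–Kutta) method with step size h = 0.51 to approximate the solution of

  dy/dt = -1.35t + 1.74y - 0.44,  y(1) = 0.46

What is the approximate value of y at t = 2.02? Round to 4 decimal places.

Midpoint: k1 = f(t_n, y_n); k2 = f(t_n + h/2, y_n + (h/2)·k1); y_{n+1} = y_n + h·k2.
t=1.000000, y=0.460000:
  k1 = f(1.000000, 0.460000) = -0.989600
  k2 = f(1.255000, 0.207652) = -1.772936
  y ← 0.460000 + 0.51·(-1.772936) = -0.444197
t=1.510000, y=-0.444197:
  k1 = f(1.510000, -0.444197) = -3.251403
  k2 = f(1.765000, -1.273305) = -5.038300
  y ← -0.444197 + 0.51·(-5.038300) = -3.013730
y(2.02) ≈ -3.0137

-3.0137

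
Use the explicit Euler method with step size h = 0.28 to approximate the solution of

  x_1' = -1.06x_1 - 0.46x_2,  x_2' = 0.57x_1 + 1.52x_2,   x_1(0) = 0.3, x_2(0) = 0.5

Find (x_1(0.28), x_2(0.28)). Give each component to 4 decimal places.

0.1466, 0.7607

Euler on (x_1,x_2): x_1_{n+1} = x_1_n + h·x_1', x_2_{n+1} = x_2_n + h·x_2'.
0.000000: (0.300000, 0.500000); f=(-0.548000, 0.931000) → (0.146560, 0.760680)
(x_1(0.28), x_2(0.28)) ≈ (0.1466, 0.7607)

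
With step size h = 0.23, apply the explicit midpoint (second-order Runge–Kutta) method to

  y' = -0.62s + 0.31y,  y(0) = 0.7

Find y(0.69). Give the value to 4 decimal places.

0.7095

Midpoint: k1 = f(s_n, y_n); k2 = f(s_n + h/2, y_n + (h/2)·k1); y_{n+1} = y_n + h·k2.
s=0.000000, y=0.700000:
  k1 = f(0.000000, 0.700000) = 0.217000
  k2 = f(0.115000, 0.724955) = 0.153436
  y ← 0.700000 + 0.23·0.153436 = 0.735290
s=0.230000, y=0.735290:
  k1 = f(0.230000, 0.735290) = 0.085340
  k2 = f(0.345000, 0.745104) = 0.017082
  y ← 0.735290 + 0.23·0.017082 = 0.739219
s=0.460000, y=0.739219:
  k1 = f(0.460000, 0.739219) = -0.056042
  k2 = f(0.575000, 0.732774) = -0.129340
  y ← 0.739219 + 0.23·(-0.129340) = 0.709471
y(0.69) ≈ 0.7095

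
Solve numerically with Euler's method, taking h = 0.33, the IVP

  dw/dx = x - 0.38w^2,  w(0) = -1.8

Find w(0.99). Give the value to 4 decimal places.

-3.4095

Euler: w_{n+1} = w_n + h·f(x_n, w_n).
x=0.000000, w=-1.800000: f=-1.231200 → w ← -1.800000 + 0.33·(-1.231200) = -2.206296
x=0.330000, w=-2.206296: f=-1.519742 → w ← -2.206296 + 0.33·(-1.519742) = -2.707811
x=0.660000, w=-2.707811: f=-2.126251 → w ← -2.707811 + 0.33·(-2.126251) = -3.409474
w(0.99) ≈ -3.4095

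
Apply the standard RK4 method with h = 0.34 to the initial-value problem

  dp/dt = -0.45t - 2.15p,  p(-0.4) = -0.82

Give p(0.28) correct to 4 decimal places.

RK4: k1 = f(t_n, p_n); k2 = f(t_n + h/2, p_n + (h/2)·k1); k3 = f(t_n + h/2, p_n + (h/2)·k2); k4 = f(t_n + h, p_n + h·k3); p_{n+1} = p_n + (h/6)·(k1 + 2k2 + 2k3 + k4).
t=-0.400000, p=-0.820000:
  k1 = f(-0.400000, -0.820000) = 1.943000
  k2 = f(-0.230000, -0.489690) = 1.156333
  k3 = f(-0.230000, -0.623423) = 1.443860
  k4 = f(-0.060000, -0.329088) = 0.734538
  p ← -0.820000 + (0.34/6)·(k1 + 2k2 + 2k3 + k4) = -0.373584
t=-0.060000, p=-0.373584:
  k1 = f(-0.060000, -0.373584) = 0.830206
  k2 = f(0.110000, -0.232449) = 0.450266
  k3 = f(0.110000, -0.297039) = 0.589134
  k4 = f(0.280000, -0.173279) = 0.246549
  p ← -0.373584 + (0.34/6)·(k1 + 2k2 + 2k3 + k4) = -0.194769
p(0.28) ≈ -0.1948

-0.1948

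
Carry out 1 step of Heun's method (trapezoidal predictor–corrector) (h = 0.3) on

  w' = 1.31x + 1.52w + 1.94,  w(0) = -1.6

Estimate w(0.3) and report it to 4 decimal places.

-1.7223

Heun: k1 = f(x_n, w_n); k2 = f(x_n + h, w_n + h·k1); w_{n+1} = w_n + (h/2)·(k1 + k2).
x=0.000000, w=-1.600000:
  k1 = f(0.000000, -1.600000) = -0.492000
  k2 = f(0.300000, -1.747600) = -0.323352
  w ← -1.600000 + (0.3/2)·(-0.492000 + (-0.323352)) = -1.722303
w(0.3) ≈ -1.7223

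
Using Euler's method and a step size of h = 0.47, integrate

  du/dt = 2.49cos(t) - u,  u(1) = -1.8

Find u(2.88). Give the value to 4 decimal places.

Euler: u_{n+1} = u_n + h·f(t_n, u_n).
t=1.000000, u=-1.800000: f=3.145353 → u ← -1.800000 + 0.47·3.145353 = -0.321684
t=1.470000, u=-0.321684: f=0.572242 → u ← -0.321684 + 0.47·0.572242 = -0.052730
t=1.940000, u=-0.052730: f=-0.845843 → u ← -0.052730 + 0.47·(-0.845843) = -0.450277
t=2.410000, u=-0.450277: f=-1.402561 → u ← -0.450277 + 0.47·(-1.402561) = -1.109480
u(2.88) ≈ -1.1095

-1.1095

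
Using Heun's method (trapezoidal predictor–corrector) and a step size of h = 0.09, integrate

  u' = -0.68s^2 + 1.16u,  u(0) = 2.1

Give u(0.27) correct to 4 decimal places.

Heun: k1 = f(s_n, u_n); k2 = f(s_n + h, u_n + h·k1); u_{n+1} = u_n + (h/2)·(k1 + k2).
s=0.000000, u=2.100000:
  k1 = f(0.000000, 2.100000) = 2.436000
  k2 = f(0.090000, 2.319240) = 2.684810
  u ← 2.100000 + (0.09/2)·(2.436000 + 2.684810) = 2.330436
s=0.090000, u=2.330436:
  k1 = f(0.090000, 2.330436) = 2.697798
  k2 = f(0.180000, 2.573238) = 2.962924
  u ← 2.330436 + (0.09/2)·(2.697798 + 2.962924) = 2.585169
s=0.180000, u=2.585169:
  k1 = f(0.180000, 2.585169) = 2.976764
  k2 = f(0.270000, 2.853078) = 3.259998
  u ← 2.585169 + (0.09/2)·(2.976764 + 3.259998) = 2.865823
u(0.27) ≈ 2.8658

2.8658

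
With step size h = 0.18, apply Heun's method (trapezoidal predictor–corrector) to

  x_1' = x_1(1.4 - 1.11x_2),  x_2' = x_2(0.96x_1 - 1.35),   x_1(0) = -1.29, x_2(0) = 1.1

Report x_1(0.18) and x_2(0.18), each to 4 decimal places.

-1.4004, 0.7048

Heun on (x_1,x_2): k1 = f(x_n, state_n); k2 = f(x_n + h, state_n + h·k1); state_{n+1} = state_n + (h/2)·(k1 + k2).
0.000000: (-1.290000, 1.100000)
  k1 = (-0.230910, -2.847240)
  predictor → (-1.331564, 0.587497)
  k2 = (-0.995848, -1.544119)
  → (-1.400408, 0.704778)
(x_1(0.18), x_2(0.18)) ≈ (-1.4004, 0.7048)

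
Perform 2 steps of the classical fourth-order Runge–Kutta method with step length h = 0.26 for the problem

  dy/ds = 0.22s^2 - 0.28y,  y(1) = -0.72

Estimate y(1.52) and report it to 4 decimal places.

RK4: k1 = f(s_n, y_n); k2 = f(s_n + h/2, y_n + (h/2)·k1); k3 = f(s_n + h/2, y_n + (h/2)·k2); k4 = f(s_n + h, y_n + h·k3); y_{n+1} = y_n + (h/6)·(k1 + 2k2 + 2k3 + k4).
s=1.000000, y=-0.720000:
  k1 = f(1.000000, -0.720000) = 0.421600
  k2 = f(1.130000, -0.665192) = 0.467172
  k3 = f(1.130000, -0.659268) = 0.465513
  k4 = f(1.260000, -0.598967) = 0.516983
  y ← -0.720000 + (0.26/6)·(k1 + 2k2 + 2k3 + k4) = -0.598495
s=1.260000, y=-0.598495:
  k1 = f(1.260000, -0.598495) = 0.516851
  k2 = f(1.390000, -0.531305) = 0.573827
  k3 = f(1.390000, -0.523898) = 0.571753
  k4 = f(1.520000, -0.449840) = 0.634243
  y ← -0.598495 + (0.26/6)·(k1 + 2k2 + 2k3 + k4) = -0.449331
y(1.52) ≈ -0.4493

-0.4493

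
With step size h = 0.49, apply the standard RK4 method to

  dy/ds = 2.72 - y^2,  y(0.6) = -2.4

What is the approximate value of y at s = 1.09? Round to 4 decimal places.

-13.3967

RK4: k1 = f(s_n, y_n); k2 = f(s_n + h/2, y_n + (h/2)·k1); k3 = f(s_n + h/2, y_n + (h/2)·k2); k4 = f(s_n + h, y_n + h·k3); y_{n+1} = y_n + (h/6)·(k1 + 2k2 + 2k3 + k4).
s=0.600000, y=-2.400000:
  k1 = f(0.600000, -2.400000) = -3.040000
  k2 = f(0.845000, -3.144800) = -7.169767
  k3 = f(0.845000, -4.156593) = -14.557265
  k4 = f(1.090000, -9.533060) = -88.159228
  y ← -2.400000 + (0.49/6)·(k1 + 2k2 + 2k3 + k4) = -13.396685
y(1.09) ≈ -13.3967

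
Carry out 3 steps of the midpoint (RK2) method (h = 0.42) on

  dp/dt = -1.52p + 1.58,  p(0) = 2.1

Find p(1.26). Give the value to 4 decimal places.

Midpoint: k1 = f(t_n, p_n); k2 = f(t_n + h/2, p_n + (h/2)·k1); p_{n+1} = p_n + h·k2.
t=0.000000, p=2.100000:
  k1 = f(0.000000, 2.100000) = -1.612000
  k2 = f(0.210000, 1.761480) = -1.097450
  p ← 2.100000 + 0.42·(-1.097450) = 1.639071
t=0.420000, p=1.639071:
  k1 = f(0.420000, 1.639071) = -0.911388
  k2 = f(0.630000, 1.447680) = -0.620473
  p ← 1.639071 + 0.42·(-0.620473) = 1.378472
t=0.840000, p=1.378472:
  k1 = f(0.840000, 1.378472) = -0.515278
  k2 = f(1.050000, 1.270264) = -0.350801
  p ← 1.378472 + 0.42·(-0.350801) = 1.231136
p(1.26) ≈ 1.2311

1.2311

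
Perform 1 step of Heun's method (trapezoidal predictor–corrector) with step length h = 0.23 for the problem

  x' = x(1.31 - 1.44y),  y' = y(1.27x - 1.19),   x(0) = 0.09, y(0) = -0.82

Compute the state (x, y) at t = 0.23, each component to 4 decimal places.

Heun on (x,y): k1 = f(t_n, state_n); k2 = f(t_n + h, state_n + h·k1); state_{n+1} = state_n + (h/2)·(k1 + k2).
0.000000: (0.090000, -0.820000)
  k1 = (0.224172, 0.882074)
  predictor → (0.141560, -0.617123)
  k2 = (0.311241, 0.623430)
  → (0.151572, -0.646867)
(x(0.23), y(0.23)) ≈ (0.1516, -0.6469)

0.1516, -0.6469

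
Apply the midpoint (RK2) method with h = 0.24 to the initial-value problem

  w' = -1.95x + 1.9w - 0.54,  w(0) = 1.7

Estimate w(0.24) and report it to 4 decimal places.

Midpoint: k1 = f(x_n, w_n); k2 = f(x_n + h/2, w_n + (h/2)·k1); w_{n+1} = w_n + h·k2.
x=0.000000, w=1.700000:
  k1 = f(0.000000, 1.700000) = 2.690000
  k2 = f(0.120000, 2.022800) = 3.069320
  w ← 1.700000 + 0.24·3.069320 = 2.436637
w(0.24) ≈ 2.4366

2.4366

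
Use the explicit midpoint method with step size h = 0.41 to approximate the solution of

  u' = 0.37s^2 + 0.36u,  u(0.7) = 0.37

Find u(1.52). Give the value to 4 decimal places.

0.9230

Midpoint: k1 = f(s_n, u_n); k2 = f(s_n + h/2, u_n + (h/2)·k1); u_{n+1} = u_n + h·k2.
s=0.700000, u=0.370000:
  k1 = f(0.700000, 0.370000) = 0.314500
  k2 = f(0.905000, 0.434472) = 0.459449
  u ← 0.370000 + 0.41·0.459449 = 0.558374
s=1.110000, u=0.558374:
  k1 = f(1.110000, 0.558374) = 0.656892
  k2 = f(1.315000, 0.693037) = 0.889307
  u ← 0.558374 + 0.41·0.889307 = 0.922990
u(1.52) ≈ 0.9230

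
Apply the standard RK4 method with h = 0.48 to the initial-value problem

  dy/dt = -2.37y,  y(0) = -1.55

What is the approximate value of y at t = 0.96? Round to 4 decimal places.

-0.1728

RK4: k1 = f(t_n, y_n); k2 = f(t_n + h/2, y_n + (h/2)·k1); k3 = f(t_n + h/2, y_n + (h/2)·k2); k4 = f(t_n + h, y_n + h·k3); y_{n+1} = y_n + (h/6)·(k1 + 2k2 + 2k3 + k4).
t=0.000000, y=-1.550000:
  k1 = f(0.000000, -1.550000) = 3.673500
  k2 = f(0.240000, -0.668360) = 1.584013
  k3 = f(0.240000, -1.169837) = 2.772513
  k4 = f(0.480000, -0.219194) = 0.519489
  y ← -1.550000 + (0.48/6)·(k1 + 2k2 + 2k3 + k4) = -0.517517
t=0.480000, y=-0.517517:
  k1 = f(0.480000, -0.517517) = 1.226514
  k2 = f(0.720000, -0.223153) = 0.528873
  k3 = f(0.720000, -0.390587) = 0.925691
  k4 = f(0.960000, -0.073185) = 0.173448
  y ← -0.517517 + (0.48/6)·(k1 + 2k2 + 2k3 + k4) = -0.172789
y(0.96) ≈ -0.1728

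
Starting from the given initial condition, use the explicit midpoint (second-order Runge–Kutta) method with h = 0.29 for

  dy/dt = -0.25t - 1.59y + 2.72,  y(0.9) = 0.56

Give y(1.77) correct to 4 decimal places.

1.2337

Midpoint: k1 = f(t_n, y_n); k2 = f(t_n + h/2, y_n + (h/2)·k1); y_{n+1} = y_n + h·k2.
t=0.900000, y=0.560000:
  k1 = f(0.900000, 0.560000) = 1.604600
  k2 = f(1.045000, 0.792667) = 1.198409
  y ← 0.560000 + 0.29·1.198409 = 0.907539
t=1.190000, y=0.907539:
  k1 = f(1.190000, 0.907539) = 0.979513
  k2 = f(1.335000, 1.049568) = 0.717437
  y ← 0.907539 + 0.29·0.717437 = 1.115595
t=1.480000, y=1.115595:
  k1 = f(1.480000, 1.115595) = 0.576203
  k2 = f(1.625000, 1.199145) = 0.407110
  y ← 1.115595 + 0.29·0.407110 = 1.233657
y(1.77) ≈ 1.2337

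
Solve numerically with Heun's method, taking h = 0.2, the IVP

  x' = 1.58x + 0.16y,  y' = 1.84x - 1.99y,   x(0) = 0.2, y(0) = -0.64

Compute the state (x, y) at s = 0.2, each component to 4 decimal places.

Heun on (x,y): k1 = f(s_n, state_n); k2 = f(s_n + h, state_n + h·k1); state_{n+1} = state_n + (h/2)·(k1 + k2).
0.000000: (0.200000, -0.640000)
  k1 = (0.213600, 1.641600)
  predictor → (0.242720, -0.311680)
  k2 = (0.333629, 1.066848)
  → (0.254723, -0.369155)
(x(0.2), y(0.2)) ≈ (0.2547, -0.3692)

0.2547, -0.3692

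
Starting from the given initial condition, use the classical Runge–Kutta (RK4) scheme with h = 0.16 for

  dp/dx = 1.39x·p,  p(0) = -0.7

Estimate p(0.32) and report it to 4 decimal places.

RK4: k1 = f(x_n, p_n); k2 = f(x_n + h/2, p_n + (h/2)·k1); k3 = f(x_n + h/2, p_n + (h/2)·k2); k4 = f(x_n + h, p_n + h·k3); p_{n+1} = p_n + (h/6)·(k1 + 2k2 + 2k3 + k4).
x=0.000000, p=-0.700000:
  k1 = f(0.000000, -0.700000) = 0.000000
  k2 = f(0.080000, -0.700000) = -0.077840
  k3 = f(0.080000, -0.706227) = -0.078532
  k4 = f(0.160000, -0.712565) = -0.158474
  p ← -0.700000 + (0.16/6)·(k1 + 2k2 + 2k3 + k4) = -0.712566
x=0.160000, p=-0.712566:
  k1 = f(0.160000, -0.712566) = -0.158475
  k2 = f(0.240000, -0.725244) = -0.241941
  k3 = f(0.240000, -0.731921) = -0.244169
  k4 = f(0.320000, -0.751633) = -0.334326
  p ← -0.712566 + (0.16/6)·(k1 + 2k2 + 2k3 + k4) = -0.751633
p(0.32) ≈ -0.7516

-0.7516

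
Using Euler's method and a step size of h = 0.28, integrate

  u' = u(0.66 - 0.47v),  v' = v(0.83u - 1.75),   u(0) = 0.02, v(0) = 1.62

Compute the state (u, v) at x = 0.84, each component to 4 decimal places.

Euler on (u,v): u_{n+1} = u_n + h·u', v_{n+1} = v_n + h·v'.
0.000000: (0.020000, 1.620000); f=(-0.002028, -2.808108) → (0.019432, 0.833730)
0.280000: (0.019432, 0.833730); f=(0.005211, -1.445580) → (0.020891, 0.428967)
0.560000: (0.020891, 0.428967); f=(0.009576, -0.743255) → (0.023572, 0.220856)
(u(0.84), v(0.84)) ≈ (0.0236, 0.2209)

0.0236, 0.2209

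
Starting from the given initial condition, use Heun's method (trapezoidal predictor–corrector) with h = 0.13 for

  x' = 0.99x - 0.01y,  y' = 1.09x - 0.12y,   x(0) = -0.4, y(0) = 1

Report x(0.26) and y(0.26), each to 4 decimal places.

-0.5198, 0.8419

Heun on (x,y): k1 = f(t_n, state_n); k2 = f(t_n + h, state_n + h·k1); state_{n+1} = state_n + (h/2)·(k1 + k2).
0.000000: (-0.400000, 1.000000)
  k1 = (-0.406000, -0.556000)
  predictor → (-0.452780, 0.927720)
  k2 = (-0.457529, -0.604857)
  → (-0.456129, 0.924544)
0.130000: (-0.456129, 0.924544)
  k1 = (-0.460814, -0.608126)
  predictor → (-0.516035, 0.845488)
  k2 = (-0.519330, -0.663937)
  → (-0.519839, 0.841860)
(x(0.26), y(0.26)) ≈ (-0.5198, 0.8419)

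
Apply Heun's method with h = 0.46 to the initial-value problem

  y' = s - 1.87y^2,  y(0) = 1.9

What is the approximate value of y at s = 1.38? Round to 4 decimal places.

Heun: k1 = f(s_n, y_n); k2 = f(s_n + h, y_n + h·k1); y_{n+1} = y_n + (h/2)·(k1 + k2).
s=0.000000, y=1.900000:
  k1 = f(0.000000, 1.900000) = -6.750700
  k2 = f(0.460000, -1.205322) = -2.256738
  y ← 1.900000 + (0.46/2)·(-6.750700 + (-2.256738)) = -0.171711
s=0.460000, y=-0.171711:
  k1 = f(0.460000, -0.171711) = 0.404864
  k2 = f(0.920000, 0.014527) = 0.919605
  y ← -0.171711 + (0.46/2)·(0.404864 + 0.919605) = 0.132917
s=0.920000, y=0.132917:
  k1 = f(0.920000, 0.132917) = 0.886963
  k2 = f(1.380000, 0.540920) = 0.832848
  y ← 0.132917 + (0.46/2)·(0.886963 + 0.832848) = 0.528474
y(1.38) ≈ 0.5285

0.5285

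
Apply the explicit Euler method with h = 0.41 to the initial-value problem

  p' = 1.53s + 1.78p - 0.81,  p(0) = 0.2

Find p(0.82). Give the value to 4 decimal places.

-0.0509

Euler: p_{n+1} = p_n + h·f(s_n, p_n).
s=0.000000, p=0.200000: f=-0.454000 → p ← 0.200000 + 0.41·(-0.454000) = 0.013860
s=0.410000, p=0.013860: f=-0.158029 → p ← 0.013860 + 0.41·(-0.158029) = -0.050932
p(0.82) ≈ -0.0509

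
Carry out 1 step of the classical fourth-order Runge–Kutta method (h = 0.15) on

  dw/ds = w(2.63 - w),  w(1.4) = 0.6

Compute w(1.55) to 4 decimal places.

0.8017

RK4: k1 = f(s_n, w_n); k2 = f(s_n + h/2, w_n + (h/2)·k1); k3 = f(s_n + h/2, w_n + (h/2)·k2); k4 = f(s_n + h, w_n + h·k3); w_{n+1} = w_n + (h/6)·(k1 + 2k2 + 2k3 + k4).
s=1.400000, w=0.600000:
  k1 = f(1.400000, 0.600000) = 1.218000
  k2 = f(1.475000, 0.691350) = 1.340286
  k3 = f(1.475000, 0.700521) = 1.351641
  k4 = f(1.550000, 0.802746) = 1.466821
  w ← 0.600000 + (0.15/6)·(k1 + 2k2 + 2k3 + k4) = 0.801717
w(1.55) ≈ 0.8017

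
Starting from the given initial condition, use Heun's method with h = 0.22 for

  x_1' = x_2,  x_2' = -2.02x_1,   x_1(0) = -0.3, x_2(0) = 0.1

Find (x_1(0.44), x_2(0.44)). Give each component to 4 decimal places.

-0.2002, 0.3343

Heun on (x_1,x_2): k1 = f(t_n, state_n); k2 = f(t_n + h, state_n + h·k1); state_{n+1} = state_n + (h/2)·(k1 + k2).
0.000000: (-0.300000, 0.100000)
  k1 = (0.100000, 0.606000)
  predictor → (-0.278000, 0.233320)
  k2 = (0.233320, 0.561560)
  → (-0.263335, 0.228432)
0.220000: (-0.263335, 0.228432)
  k1 = (0.228432, 0.531936)
  predictor → (-0.213080, 0.345458)
  k2 = (0.345458, 0.430421)
  → (-0.200207, 0.334291)
(x_1(0.44), x_2(0.44)) ≈ (-0.2002, 0.3343)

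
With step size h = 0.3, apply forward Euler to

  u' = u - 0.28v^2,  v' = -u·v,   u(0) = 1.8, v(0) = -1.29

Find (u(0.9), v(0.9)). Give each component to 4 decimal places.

3.6765, -0.0304

Euler on (u,v): u_{n+1} = u_n + h·u', v_{n+1} = v_n + h·v'.
0.000000: (1.800000, -1.290000); f=(1.334052, 2.322000) → (2.200216, -0.593400)
0.300000: (2.200216, -0.593400); f=(2.101621, 1.305608) → (2.830702, -0.201718)
0.600000: (2.830702, -0.201718); f=(2.819309, 0.571002) → (3.676495, -0.030417)
(u(0.9), v(0.9)) ≈ (3.6765, -0.0304)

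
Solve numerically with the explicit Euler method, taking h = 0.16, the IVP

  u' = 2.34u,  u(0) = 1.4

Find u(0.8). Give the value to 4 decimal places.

6.8658

Euler: u_{n+1} = u_n + h·f(x_n, u_n).
x=0.000000, u=1.400000: f=3.276000 → u ← 1.400000 + 0.16·3.276000 = 1.924160
x=0.160000, u=1.924160: f=4.502534 → u ← 1.924160 + 0.16·4.502534 = 2.644566
x=0.320000, u=2.644566: f=6.188283 → u ← 2.644566 + 0.16·6.188283 = 3.634691
x=0.480000, u=3.634691: f=8.505177 → u ← 3.634691 + 0.16·8.505177 = 4.995519
x=0.640000, u=4.995519: f=11.689515 → u ← 4.995519 + 0.16·11.689515 = 6.865841
u(0.8) ≈ 6.8658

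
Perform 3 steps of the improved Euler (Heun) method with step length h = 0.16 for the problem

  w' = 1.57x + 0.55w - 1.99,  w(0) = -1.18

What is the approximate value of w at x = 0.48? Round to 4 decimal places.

-2.4319

Heun: k1 = f(x_n, w_n); k2 = f(x_n + h, w_n + h·k1); w_{n+1} = w_n + (h/2)·(k1 + k2).
x=0.000000, w=-1.180000:
  k1 = f(0.000000, -1.180000) = -2.639000
  k2 = f(0.160000, -1.602240) = -2.620032
  w ← -1.180000 + (0.16/2)·(-2.639000 + (-2.620032)) = -1.600723
x=0.160000, w=-1.600723:
  k1 = f(0.160000, -1.600723) = -2.619197
  k2 = f(0.320000, -2.019794) = -2.598487
  w ← -1.600723 + (0.16/2)·(-2.619197 + (-2.598487)) = -2.018137
x=0.320000, w=-2.018137:
  k1 = f(0.320000, -2.018137) = -2.597576
  k2 = f(0.480000, -2.433749) = -2.574962
  w ← -2.018137 + (0.16/2)·(-2.597576 + (-2.574962)) = -2.431940
w(0.48) ≈ -2.4319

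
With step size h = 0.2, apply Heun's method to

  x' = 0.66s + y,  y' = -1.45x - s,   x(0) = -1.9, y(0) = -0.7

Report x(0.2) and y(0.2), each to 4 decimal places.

Heun on (x,y): k1 = f(s_n, state_n); k2 = f(s_n + h, state_n + h·k1); state_{n+1} = state_n + (h/2)·(k1 + k2).
0.000000: (-1.900000, -0.700000)
  k1 = (-0.700000, 2.755000)
  predictor → (-2.040000, -0.149000)
  k2 = (-0.017000, 2.758000)
  → (-1.971700, -0.148700)
(x(0.2), y(0.2)) ≈ (-1.9717, -0.1487)

-1.9717, -0.1487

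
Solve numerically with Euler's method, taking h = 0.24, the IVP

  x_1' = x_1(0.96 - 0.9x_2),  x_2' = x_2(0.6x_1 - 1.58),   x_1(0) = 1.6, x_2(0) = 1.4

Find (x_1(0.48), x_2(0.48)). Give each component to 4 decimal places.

1.4447, 0.9946

Euler on (x_1,x_2): x_1_{n+1} = x_1_n + h·x_1', x_2_{n+1} = x_2_n + h·x_2'.
0.000000: (1.600000, 1.400000); f=(-0.480000, -0.868000) → (1.484800, 1.191680)
0.240000: (1.484800, 1.191680); f=(-0.167058, -0.821211) → (1.444706, 0.994589)
(x_1(0.48), x_2(0.48)) ≈ (1.4447, 0.9946)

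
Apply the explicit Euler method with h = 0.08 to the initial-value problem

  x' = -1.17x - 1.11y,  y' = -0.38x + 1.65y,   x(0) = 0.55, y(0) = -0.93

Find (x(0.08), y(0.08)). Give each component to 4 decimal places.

0.5811, -1.0695

Euler on (x,y): x_{n+1} = x_n + h·x', y_{n+1} = y_n + h·y'.
0.000000: (0.550000, -0.930000); f=(0.388800, -1.743500) → (0.581104, -1.069480)
(x(0.08), y(0.08)) ≈ (0.5811, -1.0695)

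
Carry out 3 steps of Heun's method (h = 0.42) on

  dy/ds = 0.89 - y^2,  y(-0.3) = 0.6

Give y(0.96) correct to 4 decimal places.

Heun: k1 = f(s_n, y_n); k2 = f(s_n + h, y_n + h·k1); y_{n+1} = y_n + (h/2)·(k1 + k2).
s=-0.300000, y=0.600000:
  k1 = f(-0.300000, 0.600000) = 0.530000
  k2 = f(0.120000, 0.822600) = 0.213329
  y ← 0.600000 + (0.42/2)·(0.530000 + 0.213329) = 0.756099
s=0.120000, y=0.756099:
  k1 = f(0.120000, 0.756099) = 0.318314
  k2 = f(0.540000, 0.889791) = 0.098272
  y ← 0.756099 + (0.42/2)·(0.318314 + 0.098272) = 0.843582
s=0.540000, y=0.843582:
  k1 = f(0.540000, 0.843582) = 0.178369
  k2 = f(0.960000, 0.918497) = 0.046363
  y ← 0.843582 + (0.42/2)·(0.178369 + 0.046363) = 0.890776
y(0.96) ≈ 0.8908

0.8908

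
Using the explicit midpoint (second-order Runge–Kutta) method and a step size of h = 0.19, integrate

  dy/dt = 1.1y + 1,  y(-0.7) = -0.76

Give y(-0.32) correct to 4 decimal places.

Midpoint: k1 = f(t_n, y_n); k2 = f(t_n + h/2, y_n + (h/2)·k1); y_{n+1} = y_n + h·k2.
t=-0.700000, y=-0.760000:
  k1 = f(-0.700000, -0.760000) = 0.164000
  k2 = f(-0.605000, -0.744420) = 0.181138
  y ← -0.760000 + 0.19·0.181138 = -0.725584
t=-0.510000, y=-0.725584:
  k1 = f(-0.510000, -0.725584) = 0.201858
  k2 = f(-0.415000, -0.706407) = 0.222952
  y ← -0.725584 + 0.19·0.222952 = -0.683223
y(-0.32) ≈ -0.6832

-0.6832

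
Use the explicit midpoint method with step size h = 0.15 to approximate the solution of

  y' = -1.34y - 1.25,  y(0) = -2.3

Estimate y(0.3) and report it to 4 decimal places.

Midpoint: k1 = f(t_n, y_n); k2 = f(t_n + h/2, y_n + (h/2)·k1); y_{n+1} = y_n + h·k2.
t=0.000000, y=-2.300000:
  k1 = f(0.000000, -2.300000) = 1.832000
  k2 = f(0.075000, -2.162600) = 1.647884
  y ← -2.300000 + 0.15·1.647884 = -2.052817
t=0.150000, y=-2.052817:
  k1 = f(0.150000, -2.052817) = 1.500775
  k2 = f(0.225000, -1.940259) = 1.349947
  y ← -2.052817 + 0.15·1.349947 = -1.850325
y(0.3) ≈ -1.8503

-1.8503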